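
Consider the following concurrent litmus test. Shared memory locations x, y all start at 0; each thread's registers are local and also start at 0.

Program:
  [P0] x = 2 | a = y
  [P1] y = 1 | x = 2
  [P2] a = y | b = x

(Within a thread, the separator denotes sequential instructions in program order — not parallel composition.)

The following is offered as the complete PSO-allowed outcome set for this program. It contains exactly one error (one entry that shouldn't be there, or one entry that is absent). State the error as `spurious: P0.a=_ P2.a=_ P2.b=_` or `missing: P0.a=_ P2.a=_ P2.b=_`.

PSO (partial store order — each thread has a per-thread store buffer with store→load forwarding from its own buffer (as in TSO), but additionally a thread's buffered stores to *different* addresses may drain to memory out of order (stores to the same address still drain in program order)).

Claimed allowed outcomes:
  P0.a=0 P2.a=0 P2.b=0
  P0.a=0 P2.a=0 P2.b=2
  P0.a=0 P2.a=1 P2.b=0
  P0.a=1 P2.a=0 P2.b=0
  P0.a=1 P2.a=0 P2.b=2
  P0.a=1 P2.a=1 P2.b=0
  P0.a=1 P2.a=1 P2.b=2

outcome vector order: (P0.a,P2.a,P2.b)
PSO: 8 outcomes — {0/0/0; 0/0/2; 0/1/0; 0/1/2; 1/0/0; 1/0/2; 1/1/0; 1/1/2}
PSO∖claimed = {0/1/2}

missing: P0.a=0 P2.a=1 P2.b=2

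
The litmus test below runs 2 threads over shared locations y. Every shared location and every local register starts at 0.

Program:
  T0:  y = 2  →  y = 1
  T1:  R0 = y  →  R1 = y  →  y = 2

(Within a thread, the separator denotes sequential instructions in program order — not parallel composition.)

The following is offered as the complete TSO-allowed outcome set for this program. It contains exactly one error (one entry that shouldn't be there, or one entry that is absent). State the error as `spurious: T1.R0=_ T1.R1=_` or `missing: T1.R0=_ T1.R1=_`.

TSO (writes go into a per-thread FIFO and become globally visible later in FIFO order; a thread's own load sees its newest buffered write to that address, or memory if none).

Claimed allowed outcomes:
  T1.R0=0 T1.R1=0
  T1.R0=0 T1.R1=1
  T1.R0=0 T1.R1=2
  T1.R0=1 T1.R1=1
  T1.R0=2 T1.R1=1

missing: T1.R0=2 T1.R1=2

outcome vector order: (T1.R0,T1.R1)
under TSO → 00; 01; 02; 11; 21; 22
TSO∖claimed = {22}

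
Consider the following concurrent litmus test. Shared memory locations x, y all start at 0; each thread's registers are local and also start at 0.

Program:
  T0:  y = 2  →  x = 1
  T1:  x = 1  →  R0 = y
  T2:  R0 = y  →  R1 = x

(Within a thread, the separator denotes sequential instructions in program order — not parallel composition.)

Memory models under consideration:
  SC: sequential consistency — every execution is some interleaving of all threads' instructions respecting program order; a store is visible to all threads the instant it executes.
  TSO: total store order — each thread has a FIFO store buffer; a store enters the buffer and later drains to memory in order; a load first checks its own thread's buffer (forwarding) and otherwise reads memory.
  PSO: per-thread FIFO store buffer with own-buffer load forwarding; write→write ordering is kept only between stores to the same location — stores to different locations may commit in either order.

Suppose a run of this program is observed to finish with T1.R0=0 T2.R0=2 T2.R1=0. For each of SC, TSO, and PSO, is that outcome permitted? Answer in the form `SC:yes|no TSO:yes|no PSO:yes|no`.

outcome vector order: (T1.R0,T2.R0,T2.R1)
SC (7): 0/0/0; 0/0/1; 0/2/1; 2/0/0; 2/0/1; 2/2/0; 2/2/1
TSO (8): 0/0/0; 0/0/1; 0/2/0; 0/2/1; 2/0/0; 2/0/1; 2/2/0; 2/2/1
PSO (8): 0/0/0; 0/0/1; 0/2/0; 0/2/1; 2/0/0; 2/0/1; 2/2/0; 2/2/1
target 0/2/0 ∈ {TSO,PSO}

SC:no TSO:yes PSO:yes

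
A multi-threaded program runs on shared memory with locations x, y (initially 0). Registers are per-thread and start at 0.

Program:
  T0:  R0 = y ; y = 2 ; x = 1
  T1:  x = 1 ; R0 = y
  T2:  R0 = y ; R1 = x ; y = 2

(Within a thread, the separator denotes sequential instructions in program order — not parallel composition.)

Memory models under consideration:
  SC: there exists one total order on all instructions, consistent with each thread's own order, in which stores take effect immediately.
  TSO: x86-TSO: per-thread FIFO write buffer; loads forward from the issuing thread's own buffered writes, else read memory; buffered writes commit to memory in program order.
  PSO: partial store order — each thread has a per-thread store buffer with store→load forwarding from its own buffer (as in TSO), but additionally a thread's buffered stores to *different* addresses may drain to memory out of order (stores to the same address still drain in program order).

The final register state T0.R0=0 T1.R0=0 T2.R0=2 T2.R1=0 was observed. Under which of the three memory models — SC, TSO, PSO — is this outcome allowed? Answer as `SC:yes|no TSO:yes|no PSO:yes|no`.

outcome vector order: (T0.R0,T1.R0,T2.R0,T2.R1)
SC: 11 outcomes — {<0 0 0 0>; <0 0 0 1>; <0 0 2 1>; <0 2 0 0>; <0 2 0 1>; <0 2 2 0>; <0 2 2 1>; <2 0 0 0>; <2 0 0 1>; <2 2 0 0>; <2 2 0 1>}
TSO: 12 outcomes — {<0 0 0 0>; <0 0 0 1>; <0 0 2 0>; <0 0 2 1>; <0 2 0 0>; <0 2 0 1>; <0 2 2 0>; <0 2 2 1>; <2 0 0 0>; <2 0 0 1>; <2 2 0 0>; <2 2 0 1>}
PSO: 12 outcomes — {<0 0 0 0>; <0 0 0 1>; <0 0 2 0>; <0 0 2 1>; <0 2 0 0>; <0 2 0 1>; <0 2 2 0>; <0 2 2 1>; <2 0 0 0>; <2 0 0 1>; <2 2 0 0>; <2 2 0 1>}
target <0 0 2 0> ∈ {TSO,PSO}

SC:no TSO:yes PSO:yes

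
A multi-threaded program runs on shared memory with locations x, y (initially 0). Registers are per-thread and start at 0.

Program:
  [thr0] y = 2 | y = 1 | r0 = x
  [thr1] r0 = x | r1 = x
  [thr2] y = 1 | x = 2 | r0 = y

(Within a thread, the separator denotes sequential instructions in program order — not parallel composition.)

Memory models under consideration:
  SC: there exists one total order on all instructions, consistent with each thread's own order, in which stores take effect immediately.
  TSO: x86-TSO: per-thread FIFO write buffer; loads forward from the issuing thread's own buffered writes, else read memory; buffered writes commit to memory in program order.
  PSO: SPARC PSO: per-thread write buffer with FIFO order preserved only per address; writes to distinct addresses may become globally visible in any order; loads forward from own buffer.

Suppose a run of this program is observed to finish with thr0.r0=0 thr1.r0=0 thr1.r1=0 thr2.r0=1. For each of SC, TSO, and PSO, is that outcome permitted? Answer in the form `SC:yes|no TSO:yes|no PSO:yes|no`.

SC:yes TSO:yes PSO:yes

outcome vector order: (thr0.r0,thr1.r0,thr1.r1,thr2.r0)
under SC → 0001, 0021, 0221, 2001, 2002, 2021, 2022, 2221, 2222
under TSO → 0001, 0002, 0021, 0022, 0221, 0222, 2001, 2002, 2021, 2022, 2221, 2222
under PSO → 0001, 0002, 0021, 0022, 0221, 0222, 2001, 2002, 2021, 2022, 2221, 2222
target 0001 ∈ {SC,TSO,PSO}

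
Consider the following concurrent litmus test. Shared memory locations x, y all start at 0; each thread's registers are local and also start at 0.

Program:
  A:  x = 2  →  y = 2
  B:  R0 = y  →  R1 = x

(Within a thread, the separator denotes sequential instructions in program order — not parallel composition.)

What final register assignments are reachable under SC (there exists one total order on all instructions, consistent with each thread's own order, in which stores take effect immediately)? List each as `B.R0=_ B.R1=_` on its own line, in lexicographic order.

outcome vector order: (B.R0,B.R1)
|SC outcomes| = 3

B.R0=0 B.R1=0
B.R0=0 B.R1=2
B.R0=2 B.R1=2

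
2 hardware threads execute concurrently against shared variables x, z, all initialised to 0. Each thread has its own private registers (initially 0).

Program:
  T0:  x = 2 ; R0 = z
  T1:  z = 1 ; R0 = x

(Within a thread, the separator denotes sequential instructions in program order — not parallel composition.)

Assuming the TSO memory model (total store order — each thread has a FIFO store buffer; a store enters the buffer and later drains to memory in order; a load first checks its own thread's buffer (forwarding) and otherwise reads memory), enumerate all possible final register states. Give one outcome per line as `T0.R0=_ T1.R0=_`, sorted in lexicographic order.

T0.R0=0 T1.R0=0
T0.R0=0 T1.R0=2
T0.R0=1 T1.R0=0
T0.R0=1 T1.R0=2

outcome vector order: (T0.R0,T1.R0)
|TSO outcomes| = 4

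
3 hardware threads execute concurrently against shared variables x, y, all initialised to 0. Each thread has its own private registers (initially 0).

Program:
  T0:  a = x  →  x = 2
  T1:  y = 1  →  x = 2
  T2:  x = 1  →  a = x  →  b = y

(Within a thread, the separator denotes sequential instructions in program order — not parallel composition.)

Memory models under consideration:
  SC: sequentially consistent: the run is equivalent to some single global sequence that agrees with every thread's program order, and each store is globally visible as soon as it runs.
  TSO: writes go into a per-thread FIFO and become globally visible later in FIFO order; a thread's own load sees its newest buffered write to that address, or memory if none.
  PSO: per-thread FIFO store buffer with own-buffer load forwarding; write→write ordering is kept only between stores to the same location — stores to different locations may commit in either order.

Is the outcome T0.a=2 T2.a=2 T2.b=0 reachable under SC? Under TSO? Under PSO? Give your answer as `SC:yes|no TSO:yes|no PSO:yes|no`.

outcome vector order: (T0.a,T2.a,T2.b)
SC: 11 outcomes — {(0,1,0), (0,1,1), (0,2,0), (0,2,1), (1,1,0), (1,1,1), (1,2,0), (1,2,1), (2,1,0), (2,1,1), (2,2,1)}
TSO: 11 outcomes — {(0,1,0), (0,1,1), (0,2,0), (0,2,1), (1,1,0), (1,1,1), (1,2,0), (1,2,1), (2,1,0), (2,1,1), (2,2,1)}
PSO: 12 outcomes — {(0,1,0), (0,1,1), (0,2,0), (0,2,1), (1,1,0), (1,1,1), (1,2,0), (1,2,1), (2,1,0), (2,1,1), (2,2,0), (2,2,1)}
target (2,2,0) ∈ {PSO}

SC:no TSO:no PSO:yes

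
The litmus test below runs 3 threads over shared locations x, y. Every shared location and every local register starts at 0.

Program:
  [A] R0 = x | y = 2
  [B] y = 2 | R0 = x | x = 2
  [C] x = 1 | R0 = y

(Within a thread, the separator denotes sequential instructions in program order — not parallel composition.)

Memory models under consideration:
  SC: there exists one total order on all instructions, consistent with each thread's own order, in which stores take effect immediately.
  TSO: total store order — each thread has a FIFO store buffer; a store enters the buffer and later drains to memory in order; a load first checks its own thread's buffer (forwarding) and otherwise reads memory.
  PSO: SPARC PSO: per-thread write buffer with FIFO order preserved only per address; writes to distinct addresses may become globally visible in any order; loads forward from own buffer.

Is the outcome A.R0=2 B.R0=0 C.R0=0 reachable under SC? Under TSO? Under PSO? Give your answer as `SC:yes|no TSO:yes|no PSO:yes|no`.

outcome vector order: (A.R0,B.R0,C.R0)
[SC] allowed = {(0,0,2) (0,1,0) (0,1,2) (1,0,2) (1,1,0) (1,1,2) (2,0,2) (2,1,0) (2,1,2)}
[TSO] allowed = {(0,0,0) (0,0,2) (0,1,0) (0,1,2) (1,0,0) (1,0,2) (1,1,0) (1,1,2) (2,0,0) (2,0,2) (2,1,0) (2,1,2)}
[PSO] allowed = {(0,0,0) (0,0,2) (0,1,0) (0,1,2) (1,0,0) (1,0,2) (1,1,0) (1,1,2) (2,0,0) (2,0,2) (2,1,0) (2,1,2)}
target (2,0,0) ∈ {TSO,PSO}

SC:no TSO:yes PSO:yes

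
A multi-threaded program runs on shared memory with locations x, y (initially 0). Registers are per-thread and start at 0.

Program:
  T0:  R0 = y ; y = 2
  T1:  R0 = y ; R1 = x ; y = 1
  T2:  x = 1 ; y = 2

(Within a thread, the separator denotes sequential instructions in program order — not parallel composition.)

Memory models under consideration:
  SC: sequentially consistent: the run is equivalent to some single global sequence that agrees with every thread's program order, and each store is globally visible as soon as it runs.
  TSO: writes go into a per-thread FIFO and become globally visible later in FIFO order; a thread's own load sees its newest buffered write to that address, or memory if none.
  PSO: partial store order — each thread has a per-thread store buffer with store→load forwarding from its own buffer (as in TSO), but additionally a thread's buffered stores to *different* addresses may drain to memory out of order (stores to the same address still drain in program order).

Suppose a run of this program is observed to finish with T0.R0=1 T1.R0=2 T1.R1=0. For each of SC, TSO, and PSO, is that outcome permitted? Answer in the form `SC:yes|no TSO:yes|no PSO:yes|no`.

SC:no TSO:no PSO:yes

outcome vector order: (T0.R0,T1.R0,T1.R1)
[SC] allowed = {(0,0,0) (0,0,1) (0,2,0) (0,2,1) (1,0,0) (1,0,1) (1,2,1) (2,0,0) (2,0,1) (2,2,1)}
[TSO] allowed = {(0,0,0) (0,0,1) (0,2,0) (0,2,1) (1,0,0) (1,0,1) (1,2,1) (2,0,0) (2,0,1) (2,2,1)}
[PSO] allowed = {(0,0,0) (0,0,1) (0,2,0) (0,2,1) (1,0,0) (1,0,1) (1,2,0) (1,2,1) (2,0,0) (2,0,1) (2,2,0) (2,2,1)}
target (1,2,0) ∈ {PSO}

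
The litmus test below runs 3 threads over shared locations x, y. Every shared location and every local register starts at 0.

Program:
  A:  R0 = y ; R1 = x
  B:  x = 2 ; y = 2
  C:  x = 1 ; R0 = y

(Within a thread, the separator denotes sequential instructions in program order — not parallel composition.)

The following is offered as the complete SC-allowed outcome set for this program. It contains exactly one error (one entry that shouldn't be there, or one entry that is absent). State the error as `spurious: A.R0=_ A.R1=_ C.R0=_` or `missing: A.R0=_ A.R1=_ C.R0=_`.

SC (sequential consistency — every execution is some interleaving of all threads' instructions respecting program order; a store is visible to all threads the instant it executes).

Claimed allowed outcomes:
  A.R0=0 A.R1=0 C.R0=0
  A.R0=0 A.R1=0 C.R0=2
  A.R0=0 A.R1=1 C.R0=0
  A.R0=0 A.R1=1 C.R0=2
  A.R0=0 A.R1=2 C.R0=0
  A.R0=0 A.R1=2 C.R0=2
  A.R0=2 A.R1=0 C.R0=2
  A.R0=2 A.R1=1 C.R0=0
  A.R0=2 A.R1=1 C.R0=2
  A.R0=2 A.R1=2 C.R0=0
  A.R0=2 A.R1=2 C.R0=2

outcome vector order: (A.R0,A.R1,C.R0)
[SC] allowed = {0/0/0, 0/0/2, 0/1/0, 0/1/2, 0/2/0, 0/2/2, 2/1/0, 2/1/2, 2/2/0, 2/2/2}
claimed∖SC = {2/0/2}

spurious: A.R0=2 A.R1=0 C.R0=2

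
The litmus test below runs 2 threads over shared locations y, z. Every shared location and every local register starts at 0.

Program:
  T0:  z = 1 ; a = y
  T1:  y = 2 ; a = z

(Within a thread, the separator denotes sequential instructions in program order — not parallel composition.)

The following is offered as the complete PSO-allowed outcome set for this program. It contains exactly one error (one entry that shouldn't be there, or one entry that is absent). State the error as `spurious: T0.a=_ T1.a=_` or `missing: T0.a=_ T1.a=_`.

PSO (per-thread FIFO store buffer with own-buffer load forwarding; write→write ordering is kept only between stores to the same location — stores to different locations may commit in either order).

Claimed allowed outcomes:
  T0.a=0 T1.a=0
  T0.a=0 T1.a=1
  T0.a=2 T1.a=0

missing: T0.a=2 T1.a=1

outcome vector order: (T0.a,T1.a)
PSO: 4 outcomes — {0/0 0/1 2/0 2/1}
PSO∖claimed = {2/1}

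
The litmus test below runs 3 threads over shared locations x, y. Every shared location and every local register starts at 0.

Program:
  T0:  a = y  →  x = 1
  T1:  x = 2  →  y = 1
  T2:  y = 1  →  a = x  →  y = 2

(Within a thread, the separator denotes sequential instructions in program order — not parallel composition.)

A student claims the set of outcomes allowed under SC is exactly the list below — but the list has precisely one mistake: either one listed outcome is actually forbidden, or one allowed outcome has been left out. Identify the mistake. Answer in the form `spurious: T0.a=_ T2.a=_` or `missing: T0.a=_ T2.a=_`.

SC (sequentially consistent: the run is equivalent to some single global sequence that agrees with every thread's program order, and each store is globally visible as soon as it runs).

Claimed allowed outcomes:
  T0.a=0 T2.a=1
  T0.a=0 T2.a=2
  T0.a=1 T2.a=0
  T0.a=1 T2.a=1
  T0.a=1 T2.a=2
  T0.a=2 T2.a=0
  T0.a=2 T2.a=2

outcome vector order: (T0.a,T2.a)
SC: 8 outcomes — {00, 01, 02, 10, 11, 12, 20, 22}
SC∖claimed = {00}

missing: T0.a=0 T2.a=0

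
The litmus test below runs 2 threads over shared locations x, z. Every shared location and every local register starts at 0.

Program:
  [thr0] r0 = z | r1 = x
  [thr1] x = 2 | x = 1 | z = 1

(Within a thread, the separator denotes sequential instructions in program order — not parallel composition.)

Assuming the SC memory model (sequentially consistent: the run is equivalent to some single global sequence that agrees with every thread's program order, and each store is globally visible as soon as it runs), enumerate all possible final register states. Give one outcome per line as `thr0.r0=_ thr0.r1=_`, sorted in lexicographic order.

thr0.r0=0 thr0.r1=0
thr0.r0=0 thr0.r1=1
thr0.r0=0 thr0.r1=2
thr0.r0=1 thr0.r1=1

outcome vector order: (thr0.r0,thr0.r1)
|SC outcomes| = 4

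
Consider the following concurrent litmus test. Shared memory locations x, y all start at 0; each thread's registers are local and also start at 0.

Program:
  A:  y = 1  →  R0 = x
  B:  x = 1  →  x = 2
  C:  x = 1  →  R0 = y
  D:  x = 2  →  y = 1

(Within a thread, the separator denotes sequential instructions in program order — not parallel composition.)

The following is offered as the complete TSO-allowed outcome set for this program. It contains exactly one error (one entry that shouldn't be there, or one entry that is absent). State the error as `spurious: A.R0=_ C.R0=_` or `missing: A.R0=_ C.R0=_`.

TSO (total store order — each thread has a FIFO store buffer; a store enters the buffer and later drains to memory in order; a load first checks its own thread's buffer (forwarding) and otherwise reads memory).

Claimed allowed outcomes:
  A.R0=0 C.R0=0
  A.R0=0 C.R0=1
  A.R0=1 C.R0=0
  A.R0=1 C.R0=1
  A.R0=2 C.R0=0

outcome vector order: (A.R0,C.R0)
[TSO] allowed = {<0 0>; <0 1>; <1 0>; <1 1>; <2 0>; <2 1>}
TSO∖claimed = {<2 1>}

missing: A.R0=2 C.R0=1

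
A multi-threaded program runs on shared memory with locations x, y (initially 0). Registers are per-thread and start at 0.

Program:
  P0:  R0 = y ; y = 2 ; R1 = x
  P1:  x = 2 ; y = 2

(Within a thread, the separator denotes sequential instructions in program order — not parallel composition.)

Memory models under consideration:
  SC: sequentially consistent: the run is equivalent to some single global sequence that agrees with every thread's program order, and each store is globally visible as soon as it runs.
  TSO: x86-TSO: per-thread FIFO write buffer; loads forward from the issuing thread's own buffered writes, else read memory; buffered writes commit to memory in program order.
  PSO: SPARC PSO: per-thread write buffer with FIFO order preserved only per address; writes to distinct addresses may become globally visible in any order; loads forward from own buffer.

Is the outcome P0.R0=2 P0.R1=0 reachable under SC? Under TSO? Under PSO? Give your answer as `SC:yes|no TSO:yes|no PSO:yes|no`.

outcome vector order: (P0.R0,P0.R1)
under SC → <0 0> <0 2> <2 2>
under TSO → <0 0> <0 2> <2 2>
under PSO → <0 0> <0 2> <2 0> <2 2>
target <2 0> ∈ {PSO}

SC:no TSO:no PSO:yes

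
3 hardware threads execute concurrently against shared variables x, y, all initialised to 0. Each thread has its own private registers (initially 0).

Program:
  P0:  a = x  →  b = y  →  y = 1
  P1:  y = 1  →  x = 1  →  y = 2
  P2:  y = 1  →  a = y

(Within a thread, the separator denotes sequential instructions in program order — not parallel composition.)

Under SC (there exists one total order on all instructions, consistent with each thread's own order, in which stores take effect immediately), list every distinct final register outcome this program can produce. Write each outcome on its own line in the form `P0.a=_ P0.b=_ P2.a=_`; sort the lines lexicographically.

outcome vector order: (P0.a,P0.b,P2.a)
|SC outcomes| = 10

P0.a=0 P0.b=0 P2.a=1
P0.a=0 P0.b=0 P2.a=2
P0.a=0 P0.b=1 P2.a=1
P0.a=0 P0.b=1 P2.a=2
P0.a=0 P0.b=2 P2.a=1
P0.a=0 P0.b=2 P2.a=2
P0.a=1 P0.b=1 P2.a=1
P0.a=1 P0.b=1 P2.a=2
P0.a=1 P0.b=2 P2.a=1
P0.a=1 P0.b=2 P2.a=2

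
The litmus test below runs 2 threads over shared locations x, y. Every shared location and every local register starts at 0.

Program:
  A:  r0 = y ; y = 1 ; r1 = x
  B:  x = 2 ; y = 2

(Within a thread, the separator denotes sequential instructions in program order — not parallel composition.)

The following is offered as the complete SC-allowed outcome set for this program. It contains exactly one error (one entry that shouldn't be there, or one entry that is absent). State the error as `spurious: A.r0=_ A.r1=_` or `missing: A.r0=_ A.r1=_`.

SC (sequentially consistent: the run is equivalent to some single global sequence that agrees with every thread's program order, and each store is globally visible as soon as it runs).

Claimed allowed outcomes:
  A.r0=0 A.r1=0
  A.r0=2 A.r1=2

missing: A.r0=0 A.r1=2

outcome vector order: (A.r0,A.r1)
under SC → <0 0>; <0 2>; <2 2>
SC∖claimed = {<0 2>}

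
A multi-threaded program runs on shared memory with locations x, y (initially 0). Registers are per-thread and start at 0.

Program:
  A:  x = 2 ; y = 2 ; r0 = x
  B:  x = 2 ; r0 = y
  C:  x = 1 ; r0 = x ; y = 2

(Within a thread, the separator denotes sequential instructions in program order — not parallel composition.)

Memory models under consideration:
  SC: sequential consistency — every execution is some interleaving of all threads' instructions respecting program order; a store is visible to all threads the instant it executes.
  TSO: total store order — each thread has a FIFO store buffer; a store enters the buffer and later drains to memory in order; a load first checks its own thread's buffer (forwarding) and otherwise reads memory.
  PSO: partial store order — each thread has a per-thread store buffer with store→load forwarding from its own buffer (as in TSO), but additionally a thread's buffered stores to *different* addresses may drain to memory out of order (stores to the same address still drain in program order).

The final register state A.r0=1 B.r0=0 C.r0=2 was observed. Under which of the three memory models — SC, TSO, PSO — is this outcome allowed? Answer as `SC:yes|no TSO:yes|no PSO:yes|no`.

outcome vector order: (A.r0,B.r0,C.r0)
SC (7): 101; 121; 122; 201; 202; 221; 222
TSO (8): 101; 102; 121; 122; 201; 202; 221; 222
PSO (8): 101; 102; 121; 122; 201; 202; 221; 222
target 102 ∈ {TSO,PSO}

SC:no TSO:yes PSO:yes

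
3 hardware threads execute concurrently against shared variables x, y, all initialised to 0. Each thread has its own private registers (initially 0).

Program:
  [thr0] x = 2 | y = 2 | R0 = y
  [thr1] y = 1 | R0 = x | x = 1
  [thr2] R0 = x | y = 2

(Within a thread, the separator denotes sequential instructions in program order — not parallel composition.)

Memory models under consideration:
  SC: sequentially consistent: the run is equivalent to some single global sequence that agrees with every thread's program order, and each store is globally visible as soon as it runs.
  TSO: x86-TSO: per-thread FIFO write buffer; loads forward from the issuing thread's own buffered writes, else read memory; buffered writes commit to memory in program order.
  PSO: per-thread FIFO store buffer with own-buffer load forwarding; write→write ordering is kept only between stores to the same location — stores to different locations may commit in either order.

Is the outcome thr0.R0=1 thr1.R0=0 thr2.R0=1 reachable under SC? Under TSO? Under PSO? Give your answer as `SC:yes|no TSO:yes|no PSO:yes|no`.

outcome vector order: (thr0.R0,thr1.R0,thr2.R0)
[SC] allowed = {(1,2,0); (1,2,1); (1,2,2); (2,0,0); (2,0,1); (2,0,2); (2,2,0); (2,2,1); (2,2,2)}
[TSO] allowed = {(1,0,0); (1,0,1); (1,0,2); (1,2,0); (1,2,1); (1,2,2); (2,0,0); (2,0,1); (2,0,2); (2,2,0); (2,2,1); (2,2,2)}
[PSO] allowed = {(1,0,0); (1,0,1); (1,0,2); (1,2,0); (1,2,1); (1,2,2); (2,0,0); (2,0,1); (2,0,2); (2,2,0); (2,2,1); (2,2,2)}
target (1,0,1) ∈ {TSO,PSO}

SC:no TSO:yes PSO:yes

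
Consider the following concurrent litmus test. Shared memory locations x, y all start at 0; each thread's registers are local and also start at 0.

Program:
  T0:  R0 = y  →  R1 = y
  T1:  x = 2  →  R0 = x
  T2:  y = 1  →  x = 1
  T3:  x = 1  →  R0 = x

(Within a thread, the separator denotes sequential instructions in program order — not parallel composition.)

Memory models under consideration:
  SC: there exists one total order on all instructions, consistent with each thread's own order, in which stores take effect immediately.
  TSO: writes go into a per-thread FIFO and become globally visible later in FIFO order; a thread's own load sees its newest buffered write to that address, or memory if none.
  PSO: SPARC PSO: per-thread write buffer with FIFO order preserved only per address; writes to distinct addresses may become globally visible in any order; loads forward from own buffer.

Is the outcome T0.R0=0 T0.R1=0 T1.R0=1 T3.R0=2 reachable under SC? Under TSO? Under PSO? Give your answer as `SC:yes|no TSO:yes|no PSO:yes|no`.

SC:yes TSO:yes PSO:yes

outcome vector order: (T0.R0,T0.R1,T1.R0,T3.R0)
[SC] allowed = {<0 0 1 1> <0 0 1 2> <0 0 2 1> <0 0 2 2> <0 1 1 1> <0 1 1 2> <0 1 2 1> <0 1 2 2> <1 1 1 1> <1 1 1 2> <1 1 2 1> <1 1 2 2>}
[TSO] allowed = {<0 0 1 1> <0 0 1 2> <0 0 2 1> <0 0 2 2> <0 1 1 1> <0 1 1 2> <0 1 2 1> <0 1 2 2> <1 1 1 1> <1 1 1 2> <1 1 2 1> <1 1 2 2>}
[PSO] allowed = {<0 0 1 1> <0 0 1 2> <0 0 2 1> <0 0 2 2> <0 1 1 1> <0 1 1 2> <0 1 2 1> <0 1 2 2> <1 1 1 1> <1 1 1 2> <1 1 2 1> <1 1 2 2>}
target <0 0 1 2> ∈ {SC,TSO,PSO}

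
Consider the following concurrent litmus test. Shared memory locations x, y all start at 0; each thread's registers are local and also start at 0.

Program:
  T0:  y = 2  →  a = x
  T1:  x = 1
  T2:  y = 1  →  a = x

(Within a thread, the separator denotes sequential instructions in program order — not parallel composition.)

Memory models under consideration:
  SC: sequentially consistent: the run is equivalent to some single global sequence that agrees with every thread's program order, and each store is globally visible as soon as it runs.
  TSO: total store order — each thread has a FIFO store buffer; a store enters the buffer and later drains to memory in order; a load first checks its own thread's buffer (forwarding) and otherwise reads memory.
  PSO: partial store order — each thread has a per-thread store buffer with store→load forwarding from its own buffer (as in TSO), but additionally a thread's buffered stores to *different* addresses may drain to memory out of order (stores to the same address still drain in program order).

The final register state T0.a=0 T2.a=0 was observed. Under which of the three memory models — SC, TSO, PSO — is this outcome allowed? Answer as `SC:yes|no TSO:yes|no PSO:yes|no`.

SC:yes TSO:yes PSO:yes

outcome vector order: (T0.a,T2.a)
SC (4): (0,0); (0,1); (1,0); (1,1)
TSO (4): (0,0); (0,1); (1,0); (1,1)
PSO (4): (0,0); (0,1); (1,0); (1,1)
target (0,0) ∈ {SC,TSO,PSO}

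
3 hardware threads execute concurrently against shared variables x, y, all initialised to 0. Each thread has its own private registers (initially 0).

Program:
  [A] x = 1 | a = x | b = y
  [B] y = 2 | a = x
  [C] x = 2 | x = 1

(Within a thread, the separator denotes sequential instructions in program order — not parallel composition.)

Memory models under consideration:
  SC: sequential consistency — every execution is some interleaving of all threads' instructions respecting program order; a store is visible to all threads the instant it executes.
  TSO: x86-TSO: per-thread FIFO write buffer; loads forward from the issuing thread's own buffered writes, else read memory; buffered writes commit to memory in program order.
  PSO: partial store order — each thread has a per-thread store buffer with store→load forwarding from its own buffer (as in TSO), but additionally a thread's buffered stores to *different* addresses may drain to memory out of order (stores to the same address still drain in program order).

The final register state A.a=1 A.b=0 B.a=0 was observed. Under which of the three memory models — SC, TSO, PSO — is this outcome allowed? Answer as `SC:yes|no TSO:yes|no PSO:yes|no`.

outcome vector order: (A.a,A.b,B.a)
SC (10): 1/0/1; 1/0/2; 1/2/0; 1/2/1; 1/2/2; 2/0/1; 2/0/2; 2/2/0; 2/2/1; 2/2/2
TSO (12): 1/0/0; 1/0/1; 1/0/2; 1/2/0; 1/2/1; 1/2/2; 2/0/0; 2/0/1; 2/0/2; 2/2/0; 2/2/1; 2/2/2
PSO (12): 1/0/0; 1/0/1; 1/0/2; 1/2/0; 1/2/1; 1/2/2; 2/0/0; 2/0/1; 2/0/2; 2/2/0; 2/2/1; 2/2/2
target 1/0/0 ∈ {TSO,PSO}

SC:no TSO:yes PSO:yes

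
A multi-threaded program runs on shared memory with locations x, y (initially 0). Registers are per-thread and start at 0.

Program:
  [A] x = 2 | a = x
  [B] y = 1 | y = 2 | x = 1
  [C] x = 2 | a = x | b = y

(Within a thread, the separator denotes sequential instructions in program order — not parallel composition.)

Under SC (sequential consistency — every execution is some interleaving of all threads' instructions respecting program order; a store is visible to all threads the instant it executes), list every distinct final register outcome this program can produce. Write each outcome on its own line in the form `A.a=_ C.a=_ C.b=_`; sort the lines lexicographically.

outcome vector order: (A.a,C.a,C.b)
|SC outcomes| = 8

A.a=1 C.a=1 C.b=2
A.a=1 C.a=2 C.b=0
A.a=1 C.a=2 C.b=1
A.a=1 C.a=2 C.b=2
A.a=2 C.a=1 C.b=2
A.a=2 C.a=2 C.b=0
A.a=2 C.a=2 C.b=1
A.a=2 C.a=2 C.b=2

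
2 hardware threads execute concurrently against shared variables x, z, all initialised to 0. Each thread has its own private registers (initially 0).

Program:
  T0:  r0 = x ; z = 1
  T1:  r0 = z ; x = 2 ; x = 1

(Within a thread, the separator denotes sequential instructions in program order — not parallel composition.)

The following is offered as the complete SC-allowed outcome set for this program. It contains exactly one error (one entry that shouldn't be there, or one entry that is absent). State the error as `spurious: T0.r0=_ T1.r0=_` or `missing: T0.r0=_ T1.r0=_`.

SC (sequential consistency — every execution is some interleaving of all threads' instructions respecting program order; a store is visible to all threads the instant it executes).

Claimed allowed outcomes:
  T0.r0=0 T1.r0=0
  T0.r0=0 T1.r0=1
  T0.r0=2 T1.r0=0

outcome vector order: (T0.r0,T1.r0)
under SC → <0 0>, <0 1>, <1 0>, <2 0>
SC∖claimed = {<1 0>}

missing: T0.r0=1 T1.r0=0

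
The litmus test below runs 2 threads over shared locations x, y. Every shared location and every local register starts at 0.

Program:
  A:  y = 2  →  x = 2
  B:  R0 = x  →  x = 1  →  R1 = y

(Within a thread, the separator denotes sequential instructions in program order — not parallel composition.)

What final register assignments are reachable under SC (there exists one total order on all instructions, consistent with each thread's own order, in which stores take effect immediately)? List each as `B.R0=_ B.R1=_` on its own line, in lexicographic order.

outcome vector order: (B.R0,B.R1)
|SC outcomes| = 3

B.R0=0 B.R1=0
B.R0=0 B.R1=2
B.R0=2 B.R1=2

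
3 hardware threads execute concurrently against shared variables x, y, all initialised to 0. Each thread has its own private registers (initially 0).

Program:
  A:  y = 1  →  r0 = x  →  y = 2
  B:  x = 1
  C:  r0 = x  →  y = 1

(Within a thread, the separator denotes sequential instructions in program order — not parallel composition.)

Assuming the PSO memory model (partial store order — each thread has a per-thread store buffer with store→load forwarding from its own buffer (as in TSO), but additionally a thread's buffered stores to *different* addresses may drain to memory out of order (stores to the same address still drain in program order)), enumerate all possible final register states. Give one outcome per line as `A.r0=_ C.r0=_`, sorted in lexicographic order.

outcome vector order: (A.r0,C.r0)
|PSO outcomes| = 4

A.r0=0 C.r0=0
A.r0=0 C.r0=1
A.r0=1 C.r0=0
A.r0=1 C.r0=1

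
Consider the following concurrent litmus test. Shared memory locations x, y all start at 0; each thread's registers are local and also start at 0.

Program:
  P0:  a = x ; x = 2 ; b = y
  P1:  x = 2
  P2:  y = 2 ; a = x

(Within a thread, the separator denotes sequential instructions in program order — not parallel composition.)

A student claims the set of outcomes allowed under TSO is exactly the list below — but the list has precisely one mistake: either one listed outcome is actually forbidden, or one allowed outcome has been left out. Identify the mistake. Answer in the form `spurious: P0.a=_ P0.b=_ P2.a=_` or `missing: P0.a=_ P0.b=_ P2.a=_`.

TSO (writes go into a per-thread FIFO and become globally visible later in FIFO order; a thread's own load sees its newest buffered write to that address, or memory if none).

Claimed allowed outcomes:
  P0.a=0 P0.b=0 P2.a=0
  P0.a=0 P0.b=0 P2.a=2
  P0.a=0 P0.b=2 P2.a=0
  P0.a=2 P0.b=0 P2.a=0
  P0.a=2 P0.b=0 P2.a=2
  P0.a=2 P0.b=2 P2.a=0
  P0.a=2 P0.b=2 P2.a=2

missing: P0.a=0 P0.b=2 P2.a=2

outcome vector order: (P0.a,P0.b,P2.a)
under TSO → 0/0/0 0/0/2 0/2/0 0/2/2 2/0/0 2/0/2 2/2/0 2/2/2
TSO∖claimed = {0/2/2}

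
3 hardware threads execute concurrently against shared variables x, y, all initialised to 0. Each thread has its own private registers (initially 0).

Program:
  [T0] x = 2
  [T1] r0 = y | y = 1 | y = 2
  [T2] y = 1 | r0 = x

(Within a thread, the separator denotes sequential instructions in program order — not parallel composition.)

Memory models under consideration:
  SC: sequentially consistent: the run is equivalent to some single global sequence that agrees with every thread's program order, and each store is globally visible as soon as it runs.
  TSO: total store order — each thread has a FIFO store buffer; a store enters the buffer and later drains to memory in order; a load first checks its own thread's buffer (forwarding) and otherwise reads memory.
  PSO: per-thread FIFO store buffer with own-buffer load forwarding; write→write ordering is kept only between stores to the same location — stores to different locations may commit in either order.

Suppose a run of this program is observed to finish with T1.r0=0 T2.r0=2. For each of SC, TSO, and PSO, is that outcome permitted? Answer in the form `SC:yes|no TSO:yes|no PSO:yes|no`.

outcome vector order: (T1.r0,T2.r0)
SC (4): <0 0> <0 2> <1 0> <1 2>
TSO (4): <0 0> <0 2> <1 0> <1 2>
PSO (4): <0 0> <0 2> <1 0> <1 2>
target <0 2> ∈ {SC,TSO,PSO}

SC:yes TSO:yes PSO:yes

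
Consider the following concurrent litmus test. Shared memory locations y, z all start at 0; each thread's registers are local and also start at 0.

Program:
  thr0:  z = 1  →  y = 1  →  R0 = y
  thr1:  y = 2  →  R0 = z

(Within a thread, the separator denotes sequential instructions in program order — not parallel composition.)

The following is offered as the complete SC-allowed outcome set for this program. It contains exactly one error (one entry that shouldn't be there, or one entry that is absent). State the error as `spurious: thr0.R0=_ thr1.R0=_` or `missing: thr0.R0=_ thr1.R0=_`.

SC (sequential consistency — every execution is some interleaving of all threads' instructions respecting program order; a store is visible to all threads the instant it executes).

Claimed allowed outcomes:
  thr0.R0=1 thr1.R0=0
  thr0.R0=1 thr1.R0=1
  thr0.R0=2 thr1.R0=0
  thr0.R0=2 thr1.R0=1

outcome vector order: (thr0.R0,thr1.R0)
under SC → 1/0, 1/1, 2/1
claimed∖SC = {2/0}

spurious: thr0.R0=2 thr1.R0=0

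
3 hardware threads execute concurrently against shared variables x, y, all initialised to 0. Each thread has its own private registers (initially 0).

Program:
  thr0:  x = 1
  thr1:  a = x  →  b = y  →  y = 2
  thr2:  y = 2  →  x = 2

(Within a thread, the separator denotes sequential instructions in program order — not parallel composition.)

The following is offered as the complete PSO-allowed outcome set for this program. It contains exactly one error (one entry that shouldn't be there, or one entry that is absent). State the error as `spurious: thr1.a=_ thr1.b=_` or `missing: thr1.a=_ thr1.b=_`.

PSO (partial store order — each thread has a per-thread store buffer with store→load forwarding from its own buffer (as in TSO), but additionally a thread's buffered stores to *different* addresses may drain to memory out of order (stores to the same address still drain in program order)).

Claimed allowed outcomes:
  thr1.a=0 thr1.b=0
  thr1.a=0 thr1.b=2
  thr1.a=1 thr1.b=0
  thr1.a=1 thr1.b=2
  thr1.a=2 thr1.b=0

outcome vector order: (thr1.a,thr1.b)
PSO (6): 0/0 0/2 1/0 1/2 2/0 2/2
PSO∖claimed = {2/2}

missing: thr1.a=2 thr1.b=2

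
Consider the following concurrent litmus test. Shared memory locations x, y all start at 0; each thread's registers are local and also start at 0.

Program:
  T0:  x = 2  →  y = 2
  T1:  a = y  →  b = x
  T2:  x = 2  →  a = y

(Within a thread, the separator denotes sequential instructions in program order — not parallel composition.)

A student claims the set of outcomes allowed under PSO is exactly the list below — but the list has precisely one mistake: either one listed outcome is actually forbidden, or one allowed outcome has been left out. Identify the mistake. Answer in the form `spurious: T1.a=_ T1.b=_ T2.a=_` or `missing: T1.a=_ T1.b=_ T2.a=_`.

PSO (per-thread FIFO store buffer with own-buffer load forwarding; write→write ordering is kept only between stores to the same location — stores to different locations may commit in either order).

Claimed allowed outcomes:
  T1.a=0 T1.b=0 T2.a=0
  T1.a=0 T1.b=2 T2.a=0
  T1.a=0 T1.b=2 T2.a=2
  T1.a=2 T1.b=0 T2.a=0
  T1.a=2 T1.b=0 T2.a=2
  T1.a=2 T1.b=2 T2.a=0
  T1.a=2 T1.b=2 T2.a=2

missing: T1.a=0 T1.b=0 T2.a=2

outcome vector order: (T1.a,T1.b,T2.a)
under PSO → 0/0/0; 0/0/2; 0/2/0; 0/2/2; 2/0/0; 2/0/2; 2/2/0; 2/2/2
PSO∖claimed = {0/0/2}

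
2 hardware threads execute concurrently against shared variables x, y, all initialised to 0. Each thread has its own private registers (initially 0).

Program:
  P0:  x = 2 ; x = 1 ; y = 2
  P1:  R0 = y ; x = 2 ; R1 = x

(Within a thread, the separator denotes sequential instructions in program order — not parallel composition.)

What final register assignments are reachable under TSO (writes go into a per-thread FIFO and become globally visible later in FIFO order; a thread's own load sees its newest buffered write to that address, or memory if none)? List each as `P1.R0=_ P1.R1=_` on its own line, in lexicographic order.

P1.R0=0 P1.R1=1
P1.R0=0 P1.R1=2
P1.R0=2 P1.R1=2

outcome vector order: (P1.R0,P1.R1)
|TSO outcomes| = 3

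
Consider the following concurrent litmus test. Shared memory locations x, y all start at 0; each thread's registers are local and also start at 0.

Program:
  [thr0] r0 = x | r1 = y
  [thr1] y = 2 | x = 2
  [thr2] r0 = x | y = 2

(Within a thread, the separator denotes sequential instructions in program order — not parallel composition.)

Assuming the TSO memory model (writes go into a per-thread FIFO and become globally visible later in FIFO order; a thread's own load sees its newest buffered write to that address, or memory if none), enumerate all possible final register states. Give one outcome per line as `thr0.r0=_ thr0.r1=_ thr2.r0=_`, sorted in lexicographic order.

thr0.r0=0 thr0.r1=0 thr2.r0=0
thr0.r0=0 thr0.r1=0 thr2.r0=2
thr0.r0=0 thr0.r1=2 thr2.r0=0
thr0.r0=0 thr0.r1=2 thr2.r0=2
thr0.r0=2 thr0.r1=2 thr2.r0=0
thr0.r0=2 thr0.r1=2 thr2.r0=2

outcome vector order: (thr0.r0,thr0.r1,thr2.r0)
|TSO outcomes| = 6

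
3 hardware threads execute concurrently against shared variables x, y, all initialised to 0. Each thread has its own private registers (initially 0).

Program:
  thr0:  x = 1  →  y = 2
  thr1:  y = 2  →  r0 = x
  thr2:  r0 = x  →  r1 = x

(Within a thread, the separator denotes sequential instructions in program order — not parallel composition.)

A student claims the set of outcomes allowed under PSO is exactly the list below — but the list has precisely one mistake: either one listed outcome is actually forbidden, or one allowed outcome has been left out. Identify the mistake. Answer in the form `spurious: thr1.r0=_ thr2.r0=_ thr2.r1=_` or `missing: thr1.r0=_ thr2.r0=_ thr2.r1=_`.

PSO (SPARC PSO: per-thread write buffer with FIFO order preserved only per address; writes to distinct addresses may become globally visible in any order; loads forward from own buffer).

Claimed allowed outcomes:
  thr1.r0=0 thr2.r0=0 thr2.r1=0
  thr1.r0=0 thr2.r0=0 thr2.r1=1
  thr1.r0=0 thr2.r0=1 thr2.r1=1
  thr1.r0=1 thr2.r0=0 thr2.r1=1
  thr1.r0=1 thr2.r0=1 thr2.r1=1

missing: thr1.r0=1 thr2.r0=0 thr2.r1=0

outcome vector order: (thr1.r0,thr2.r0,thr2.r1)
PSO (6): 000 001 011 100 101 111
PSO∖claimed = {100}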